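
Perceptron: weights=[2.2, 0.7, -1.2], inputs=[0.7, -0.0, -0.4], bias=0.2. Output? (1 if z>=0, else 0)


z = w . x + b
= 2.2*0.7 + 0.7*-0.0 + -1.2*-0.4 + 0.2
= 1.54 + -0.0 + 0.48 + 0.2
= 2.02 + 0.2
= 2.22
Since z = 2.22 >= 0, output = 1

1


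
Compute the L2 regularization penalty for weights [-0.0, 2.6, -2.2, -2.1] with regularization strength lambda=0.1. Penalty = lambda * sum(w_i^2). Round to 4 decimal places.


Squaring each weight:
(-0.0)^2 = 0.0
2.6^2 = 6.76
(-2.2)^2 = 4.84
(-2.1)^2 = 4.41
Sum of squares = 16.01
Penalty = 0.1 * 16.01 = 1.6010

1.6010


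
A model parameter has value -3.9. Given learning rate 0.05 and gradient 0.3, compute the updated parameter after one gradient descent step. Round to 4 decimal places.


w_new = w_old - lr * gradient
= -3.9 - 0.05 * 0.3
= -3.9 - (0.015)
= -3.9150

-3.9150


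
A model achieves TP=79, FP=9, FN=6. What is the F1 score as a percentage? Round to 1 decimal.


Precision = TP / (TP + FP) = 79 / 88 = 0.8977
Recall = TP / (TP + FN) = 79 / 85 = 0.9294
F1 = 2 * P * R / (P + R)
= 2 * 0.8977 * 0.9294 / (0.8977 + 0.9294)
= 1.6687 / 1.8271
= 0.9133
As percentage: 91.3%

91.3


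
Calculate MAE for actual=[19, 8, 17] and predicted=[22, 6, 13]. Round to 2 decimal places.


Absolute errors: [3, 2, 4]
Sum of absolute errors = 9
MAE = 9 / 3 = 3.00

3.00


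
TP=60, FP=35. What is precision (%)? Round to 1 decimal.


Precision = TP / (TP + FP) * 100
= 60 / (60 + 35)
= 60 / 95
= 0.6316
= 63.2%

63.2


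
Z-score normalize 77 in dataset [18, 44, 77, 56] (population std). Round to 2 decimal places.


Mean = (18 + 44 + 77 + 56) / 4 = 48.75
Variance = sum((x_i - mean)^2) / n = 454.6875
Std = sqrt(454.6875) = 21.3234
Z = (x - mean) / std
= (77 - 48.75) / 21.3234
= 28.25 / 21.3234
= 1.32

1.32


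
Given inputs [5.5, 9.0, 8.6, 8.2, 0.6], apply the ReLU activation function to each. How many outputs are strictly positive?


ReLU(x) = max(0, x) for each element:
ReLU(5.5) = 5.5
ReLU(9.0) = 9.0
ReLU(8.6) = 8.6
ReLU(8.2) = 8.2
ReLU(0.6) = 0.6
Active neurons (>0): 5

5


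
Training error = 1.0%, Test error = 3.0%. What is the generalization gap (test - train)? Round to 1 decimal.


Generalization gap = test_error - train_error
= 3.0 - 1.0
= 2.0%
A moderate gap.

2.0


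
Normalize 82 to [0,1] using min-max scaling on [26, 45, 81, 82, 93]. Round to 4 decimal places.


Min = 26, Max = 93
Range = 93 - 26 = 67
Scaled = (x - min) / (max - min)
= (82 - 26) / 67
= 56 / 67
= 0.8358

0.8358


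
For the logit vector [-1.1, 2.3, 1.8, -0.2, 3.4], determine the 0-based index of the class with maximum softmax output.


Softmax is a monotonic transformation, so it preserves the argmax.
We need to find the index of the maximum logit.
Index 0: -1.1
Index 1: 2.3
Index 2: 1.8
Index 3: -0.2
Index 4: 3.4
Maximum logit = 3.4 at index 4

4


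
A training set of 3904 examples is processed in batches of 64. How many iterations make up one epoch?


Iterations per epoch = dataset_size / batch_size
= 3904 / 64
= 61

61


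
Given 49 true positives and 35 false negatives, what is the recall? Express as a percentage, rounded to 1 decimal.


Recall = TP / (TP + FN) * 100
= 49 / (49 + 35)
= 49 / 84
= 0.5833
= 58.3%

58.3


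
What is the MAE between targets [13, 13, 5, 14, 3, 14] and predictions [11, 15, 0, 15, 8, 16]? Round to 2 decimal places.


Absolute errors: [2, 2, 5, 1, 5, 2]
Sum of absolute errors = 17
MAE = 17 / 6 = 2.83

2.83


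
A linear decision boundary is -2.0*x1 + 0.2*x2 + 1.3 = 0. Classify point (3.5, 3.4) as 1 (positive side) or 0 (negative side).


Compute -2.0 * 3.5 + 0.2 * 3.4 + 1.3
= -7.0 + 0.68 + 1.3
= -5.02
Since -5.02 < 0, the point is on the negative side.

0


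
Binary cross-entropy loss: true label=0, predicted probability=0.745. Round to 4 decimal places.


For y=0: Loss = -log(1-p)
= -log(1 - 0.745)
= -log(0.255)
= -(-1.3665)
= 1.3665

1.3665


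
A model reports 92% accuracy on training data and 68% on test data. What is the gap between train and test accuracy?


Gap = train_accuracy - test_accuracy
= 92 - 68
= 24%
This large gap strongly indicates overfitting.

24


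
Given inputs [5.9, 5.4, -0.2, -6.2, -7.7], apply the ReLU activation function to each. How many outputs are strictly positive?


ReLU(x) = max(0, x) for each element:
ReLU(5.9) = 5.9
ReLU(5.4) = 5.4
ReLU(-0.2) = 0
ReLU(-6.2) = 0
ReLU(-7.7) = 0
Active neurons (>0): 2

2


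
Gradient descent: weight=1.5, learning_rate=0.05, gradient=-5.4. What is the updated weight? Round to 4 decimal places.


w_new = w_old - lr * gradient
= 1.5 - 0.05 * -5.4
= 1.5 - (-0.27)
= 1.7700

1.7700


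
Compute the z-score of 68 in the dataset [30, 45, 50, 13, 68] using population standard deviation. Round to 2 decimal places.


Mean = (30 + 45 + 50 + 13 + 68) / 5 = 41.2
Variance = sum((x_i - mean)^2) / n = 346.16
Std = sqrt(346.16) = 18.6054
Z = (x - mean) / std
= (68 - 41.2) / 18.6054
= 26.8 / 18.6054
= 1.44

1.44


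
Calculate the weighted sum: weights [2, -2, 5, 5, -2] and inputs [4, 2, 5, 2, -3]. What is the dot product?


Element-wise products:
2 * 4 = 8
-2 * 2 = -4
5 * 5 = 25
5 * 2 = 10
-2 * -3 = 6
Sum = 8 + -4 + 25 + 10 + 6
= 45

45


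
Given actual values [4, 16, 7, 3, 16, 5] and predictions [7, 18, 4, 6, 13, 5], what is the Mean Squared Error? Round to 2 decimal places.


Differences: [-3, -2, 3, -3, 3, 0]
Squared errors: [9, 4, 9, 9, 9, 0]
Sum of squared errors = 40
MSE = 40 / 6 = 6.67

6.67


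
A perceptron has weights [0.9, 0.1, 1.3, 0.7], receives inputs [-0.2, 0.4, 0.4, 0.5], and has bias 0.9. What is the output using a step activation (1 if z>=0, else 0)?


z = w . x + b
= 0.9*-0.2 + 0.1*0.4 + 1.3*0.4 + 0.7*0.5 + 0.9
= -0.18 + 0.04 + 0.52 + 0.35 + 0.9
= 0.73 + 0.9
= 1.63
Since z = 1.63 >= 0, output = 1

1


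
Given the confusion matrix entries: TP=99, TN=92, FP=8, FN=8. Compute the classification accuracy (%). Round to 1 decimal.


Accuracy = (TP + TN) / (TP + TN + FP + FN) * 100
= (99 + 92) / (99 + 92 + 8 + 8)
= 191 / 207
= 0.9227
= 92.3%

92.3


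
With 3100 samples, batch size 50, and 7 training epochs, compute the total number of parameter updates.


Iterations per epoch = 3100 / 50 = 62
Total updates = iterations_per_epoch * epochs
= 62 * 7
= 434

434


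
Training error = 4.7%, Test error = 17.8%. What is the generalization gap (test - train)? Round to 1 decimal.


Generalization gap = test_error - train_error
= 17.8 - 4.7
= 13.1%
A large gap suggests overfitting.

13.1


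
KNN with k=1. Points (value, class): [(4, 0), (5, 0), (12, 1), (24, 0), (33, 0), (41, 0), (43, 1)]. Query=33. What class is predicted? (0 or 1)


Distances from query 33:
Point 33 (class 0): distance = 0
K=1 nearest neighbors: classes = [0]
Votes for class 1: 0 / 1
Majority vote => class 0

0


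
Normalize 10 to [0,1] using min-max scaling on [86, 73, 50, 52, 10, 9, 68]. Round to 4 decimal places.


Min = 9, Max = 86
Range = 86 - 9 = 77
Scaled = (x - min) / (max - min)
= (10 - 9) / 77
= 1 / 77
= 0.0130

0.0130


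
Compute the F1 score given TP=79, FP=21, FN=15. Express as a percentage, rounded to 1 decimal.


Precision = TP / (TP + FP) = 79 / 100 = 0.79
Recall = TP / (TP + FN) = 79 / 94 = 0.8404
F1 = 2 * P * R / (P + R)
= 2 * 0.79 * 0.8404 / (0.79 + 0.8404)
= 1.3279 / 1.6304
= 0.8144
As percentage: 81.4%

81.4


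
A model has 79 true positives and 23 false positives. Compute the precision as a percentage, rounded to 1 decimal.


Precision = TP / (TP + FP) * 100
= 79 / (79 + 23)
= 79 / 102
= 0.7745
= 77.5%

77.5


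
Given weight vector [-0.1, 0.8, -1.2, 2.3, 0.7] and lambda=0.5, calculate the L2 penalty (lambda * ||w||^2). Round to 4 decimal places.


Squaring each weight:
(-0.1)^2 = 0.01
0.8^2 = 0.64
(-1.2)^2 = 1.44
2.3^2 = 5.29
0.7^2 = 0.49
Sum of squares = 7.87
Penalty = 0.5 * 7.87 = 3.9350

3.9350


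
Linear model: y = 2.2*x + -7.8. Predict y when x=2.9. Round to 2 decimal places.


y = 2.2 * 2.9 + (-7.8)
= 6.38 + (-7.8)
= -1.42

-1.42


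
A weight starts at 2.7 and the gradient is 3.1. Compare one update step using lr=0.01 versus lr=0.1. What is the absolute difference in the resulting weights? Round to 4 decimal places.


With lr=0.01: w_new = 2.7 - 0.01 * 3.1 = 2.669
With lr=0.1: w_new = 2.7 - 0.1 * 3.1 = 2.39
Absolute difference = |2.669 - 2.39|
= 0.2790

0.2790


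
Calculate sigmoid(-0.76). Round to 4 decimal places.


sigmoid(z) = 1 / (1 + exp(-z))
exp(-(-0.76)) = exp(0.76) = 2.1383
1 + 2.1383 = 3.1383
1 / 3.1383 = 0.3186

0.3186


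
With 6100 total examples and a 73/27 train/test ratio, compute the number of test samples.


Train samples = 6100 * 73% = 4453
Test samples = 6100 - 4453
= 1647

1647


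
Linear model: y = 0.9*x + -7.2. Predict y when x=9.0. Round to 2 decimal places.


y = 0.9 * 9.0 + (-7.2)
= 8.1 + (-7.2)
= 0.90

0.90


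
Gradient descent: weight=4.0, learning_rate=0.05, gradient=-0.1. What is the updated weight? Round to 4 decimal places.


w_new = w_old - lr * gradient
= 4.0 - 0.05 * -0.1
= 4.0 - (-0.005)
= 4.0050

4.0050


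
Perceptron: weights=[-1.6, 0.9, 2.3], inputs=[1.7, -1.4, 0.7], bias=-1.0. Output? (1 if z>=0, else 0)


z = w . x + b
= -1.6*1.7 + 0.9*-1.4 + 2.3*0.7 + -1.0
= -2.72 + -1.26 + 1.61 + -1.0
= -2.37 + -1.0
= -3.37
Since z = -3.37 < 0, output = 0

0


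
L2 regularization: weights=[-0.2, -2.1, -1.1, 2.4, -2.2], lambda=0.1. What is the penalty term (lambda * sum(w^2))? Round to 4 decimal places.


Squaring each weight:
(-0.2)^2 = 0.04
(-2.1)^2 = 4.41
(-1.1)^2 = 1.21
2.4^2 = 5.76
(-2.2)^2 = 4.84
Sum of squares = 16.26
Penalty = 0.1 * 16.26 = 1.6260

1.6260


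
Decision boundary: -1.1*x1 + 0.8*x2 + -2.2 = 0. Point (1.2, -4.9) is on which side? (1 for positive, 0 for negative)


Compute -1.1 * 1.2 + 0.8 * -4.9 + -2.2
= -1.32 + -3.92 + -2.2
= -7.44
Since -7.44 < 0, the point is on the negative side.

0


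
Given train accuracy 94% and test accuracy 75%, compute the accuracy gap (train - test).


Gap = train_accuracy - test_accuracy
= 94 - 75
= 19%
This gap suggests the model is overfitting.

19


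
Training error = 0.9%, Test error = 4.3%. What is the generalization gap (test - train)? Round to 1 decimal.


Generalization gap = test_error - train_error
= 4.3 - 0.9
= 3.4%
A moderate gap.

3.4


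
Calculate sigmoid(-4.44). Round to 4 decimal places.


sigmoid(z) = 1 / (1 + exp(-z))
exp(-(-4.44)) = exp(4.44) = 84.7749
1 + 84.7749 = 85.7749
1 / 85.7749 = 0.0117

0.0117


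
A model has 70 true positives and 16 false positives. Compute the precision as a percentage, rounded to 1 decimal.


Precision = TP / (TP + FP) * 100
= 70 / (70 + 16)
= 70 / 86
= 0.814
= 81.4%

81.4


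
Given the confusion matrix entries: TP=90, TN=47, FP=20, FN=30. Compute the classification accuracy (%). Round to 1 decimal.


Accuracy = (TP + TN) / (TP + TN + FP + FN) * 100
= (90 + 47) / (90 + 47 + 20 + 30)
= 137 / 187
= 0.7326
= 73.3%

73.3


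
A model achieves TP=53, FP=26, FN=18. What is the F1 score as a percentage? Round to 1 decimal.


Precision = TP / (TP + FP) = 53 / 79 = 0.6709
Recall = TP / (TP + FN) = 53 / 71 = 0.7465
F1 = 2 * P * R / (P + R)
= 2 * 0.6709 * 0.7465 / (0.6709 + 0.7465)
= 1.0016 / 1.4174
= 0.7067
As percentage: 70.7%

70.7


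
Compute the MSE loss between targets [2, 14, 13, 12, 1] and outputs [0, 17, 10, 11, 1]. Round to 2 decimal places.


Differences: [2, -3, 3, 1, 0]
Squared errors: [4, 9, 9, 1, 0]
Sum of squared errors = 23
MSE = 23 / 5 = 4.60

4.60


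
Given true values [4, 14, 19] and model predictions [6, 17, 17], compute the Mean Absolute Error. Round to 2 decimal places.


Absolute errors: [2, 3, 2]
Sum of absolute errors = 7
MAE = 7 / 3 = 2.33

2.33


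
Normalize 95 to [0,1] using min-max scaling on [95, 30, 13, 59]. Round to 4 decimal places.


Min = 13, Max = 95
Range = 95 - 13 = 82
Scaled = (x - min) / (max - min)
= (95 - 13) / 82
= 82 / 82
= 1.0000

1.0000


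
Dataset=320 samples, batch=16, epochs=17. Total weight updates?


Iterations per epoch = 320 / 16 = 20
Total updates = iterations_per_epoch * epochs
= 20 * 17
= 340

340


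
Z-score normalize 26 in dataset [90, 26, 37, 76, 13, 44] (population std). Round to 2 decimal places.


Mean = (90 + 26 + 37 + 76 + 13 + 44) / 6 = 47.6667
Variance = sum((x_i - mean)^2) / n = 732.2222
Std = sqrt(732.2222) = 27.0596
Z = (x - mean) / std
= (26 - 47.6667) / 27.0596
= -21.6667 / 27.0596
= -0.80

-0.80


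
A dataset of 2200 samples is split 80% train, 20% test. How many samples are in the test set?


Train samples = 2200 * 80% = 1760
Test samples = 2200 - 1760
= 440

440


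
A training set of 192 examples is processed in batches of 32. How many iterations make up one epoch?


Iterations per epoch = dataset_size / batch_size
= 192 / 32
= 6

6


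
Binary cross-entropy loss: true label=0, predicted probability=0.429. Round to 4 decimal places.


For y=0: Loss = -log(1-p)
= -log(1 - 0.429)
= -log(0.571)
= -(-0.5604)
= 0.5604

0.5604


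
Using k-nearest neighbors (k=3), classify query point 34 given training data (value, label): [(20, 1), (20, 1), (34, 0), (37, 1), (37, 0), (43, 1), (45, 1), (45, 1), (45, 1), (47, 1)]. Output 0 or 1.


Distances from query 34:
Point 34 (class 0): distance = 0
Point 37 (class 0): distance = 3
Point 37 (class 1): distance = 3
K=3 nearest neighbors: classes = [0, 0, 1]
Votes for class 1: 1 / 3
Majority vote => class 0

0


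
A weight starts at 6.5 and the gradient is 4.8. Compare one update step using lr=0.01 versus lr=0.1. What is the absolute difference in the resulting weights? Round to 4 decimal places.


With lr=0.01: w_new = 6.5 - 0.01 * 4.8 = 6.452
With lr=0.1: w_new = 6.5 - 0.1 * 4.8 = 6.02
Absolute difference = |6.452 - 6.02|
= 0.4320

0.4320


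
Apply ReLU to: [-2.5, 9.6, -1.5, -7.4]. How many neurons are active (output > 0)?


ReLU(x) = max(0, x) for each element:
ReLU(-2.5) = 0
ReLU(9.6) = 9.6
ReLU(-1.5) = 0
ReLU(-7.4) = 0
Active neurons (>0): 1

1


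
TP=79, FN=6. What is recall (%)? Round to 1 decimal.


Recall = TP / (TP + FN) * 100
= 79 / (79 + 6)
= 79 / 85
= 0.9294
= 92.9%

92.9


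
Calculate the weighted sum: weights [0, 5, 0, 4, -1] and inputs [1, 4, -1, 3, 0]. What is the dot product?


Element-wise products:
0 * 1 = 0
5 * 4 = 20
0 * -1 = 0
4 * 3 = 12
-1 * 0 = 0
Sum = 0 + 20 + 0 + 12 + 0
= 32

32


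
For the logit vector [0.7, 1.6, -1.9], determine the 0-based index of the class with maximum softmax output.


Softmax is a monotonic transformation, so it preserves the argmax.
We need to find the index of the maximum logit.
Index 0: 0.7
Index 1: 1.6
Index 2: -1.9
Maximum logit = 1.6 at index 1

1


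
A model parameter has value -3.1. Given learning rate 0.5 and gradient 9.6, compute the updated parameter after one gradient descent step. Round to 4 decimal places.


w_new = w_old - lr * gradient
= -3.1 - 0.5 * 9.6
= -3.1 - (4.8)
= -7.9000

-7.9000


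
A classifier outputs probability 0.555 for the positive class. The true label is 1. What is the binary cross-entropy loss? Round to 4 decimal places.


For y=1: Loss = -log(p)
= -log(0.555)
= -(-0.5888)
= 0.5888

0.5888


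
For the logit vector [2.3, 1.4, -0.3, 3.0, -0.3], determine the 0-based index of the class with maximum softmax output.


Softmax is a monotonic transformation, so it preserves the argmax.
We need to find the index of the maximum logit.
Index 0: 2.3
Index 1: 1.4
Index 2: -0.3
Index 3: 3.0
Index 4: -0.3
Maximum logit = 3.0 at index 3

3


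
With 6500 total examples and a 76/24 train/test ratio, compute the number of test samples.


Train samples = 6500 * 76% = 4940
Test samples = 6500 - 4940
= 1560

1560


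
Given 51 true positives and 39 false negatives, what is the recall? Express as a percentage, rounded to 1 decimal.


Recall = TP / (TP + FN) * 100
= 51 / (51 + 39)
= 51 / 90
= 0.5667
= 56.7%

56.7


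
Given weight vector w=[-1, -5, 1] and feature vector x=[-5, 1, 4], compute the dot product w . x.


Element-wise products:
-1 * -5 = 5
-5 * 1 = -5
1 * 4 = 4
Sum = 5 + -5 + 4
= 4

4


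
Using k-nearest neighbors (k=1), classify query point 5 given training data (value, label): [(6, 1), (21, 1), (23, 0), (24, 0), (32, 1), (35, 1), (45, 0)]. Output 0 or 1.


Distances from query 5:
Point 6 (class 1): distance = 1
K=1 nearest neighbors: classes = [1]
Votes for class 1: 1 / 1
Majority vote => class 1

1


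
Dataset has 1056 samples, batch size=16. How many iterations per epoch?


Iterations per epoch = dataset_size / batch_size
= 1056 / 16
= 66

66


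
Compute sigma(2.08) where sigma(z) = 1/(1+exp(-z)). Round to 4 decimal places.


sigmoid(z) = 1 / (1 + exp(-z))
exp(-(2.08)) = exp(-2.08) = 0.1249
1 + 0.1249 = 1.1249
1 / 1.1249 = 0.8889

0.8889


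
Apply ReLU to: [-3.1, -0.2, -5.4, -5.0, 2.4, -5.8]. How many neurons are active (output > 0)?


ReLU(x) = max(0, x) for each element:
ReLU(-3.1) = 0
ReLU(-0.2) = 0
ReLU(-5.4) = 0
ReLU(-5.0) = 0
ReLU(2.4) = 2.4
ReLU(-5.8) = 0
Active neurons (>0): 1

1


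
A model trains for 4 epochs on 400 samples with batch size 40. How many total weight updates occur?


Iterations per epoch = 400 / 40 = 10
Total updates = iterations_per_epoch * epochs
= 10 * 4
= 40

40


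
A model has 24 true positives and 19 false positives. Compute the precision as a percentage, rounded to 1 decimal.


Precision = TP / (TP + FP) * 100
= 24 / (24 + 19)
= 24 / 43
= 0.5581
= 55.8%

55.8


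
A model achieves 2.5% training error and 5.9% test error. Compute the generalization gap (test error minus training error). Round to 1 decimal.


Generalization gap = test_error - train_error
= 5.9 - 2.5
= 3.4%
A moderate gap.

3.4


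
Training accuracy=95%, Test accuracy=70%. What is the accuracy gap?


Gap = train_accuracy - test_accuracy
= 95 - 70
= 25%
This large gap strongly indicates overfitting.

25


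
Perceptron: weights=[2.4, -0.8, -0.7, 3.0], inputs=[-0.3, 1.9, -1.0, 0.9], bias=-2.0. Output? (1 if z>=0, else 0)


z = w . x + b
= 2.4*-0.3 + -0.8*1.9 + -0.7*-1.0 + 3.0*0.9 + -2.0
= -0.72 + -1.52 + 0.7 + 2.7 + -2.0
= 1.16 + -2.0
= -0.84
Since z = -0.84 < 0, output = 0

0


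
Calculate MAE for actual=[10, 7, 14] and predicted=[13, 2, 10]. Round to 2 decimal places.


Absolute errors: [3, 5, 4]
Sum of absolute errors = 12
MAE = 12 / 3 = 4.00

4.00


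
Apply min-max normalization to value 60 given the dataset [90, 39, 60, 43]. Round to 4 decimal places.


Min = 39, Max = 90
Range = 90 - 39 = 51
Scaled = (x - min) / (max - min)
= (60 - 39) / 51
= 21 / 51
= 0.4118

0.4118


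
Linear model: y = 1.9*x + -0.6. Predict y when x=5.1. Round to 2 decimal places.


y = 1.9 * 5.1 + (-0.6)
= 9.69 + (-0.6)
= 9.09

9.09


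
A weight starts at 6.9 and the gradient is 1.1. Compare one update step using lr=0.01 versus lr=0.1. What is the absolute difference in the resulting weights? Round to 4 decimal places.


With lr=0.01: w_new = 6.9 - 0.01 * 1.1 = 6.889
With lr=0.1: w_new = 6.9 - 0.1 * 1.1 = 6.79
Absolute difference = |6.889 - 6.79|
= 0.0990

0.0990


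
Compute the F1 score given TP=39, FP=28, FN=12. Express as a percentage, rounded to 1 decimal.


Precision = TP / (TP + FP) = 39 / 67 = 0.5821
Recall = TP / (TP + FN) = 39 / 51 = 0.7647
F1 = 2 * P * R / (P + R)
= 2 * 0.5821 * 0.7647 / (0.5821 + 0.7647)
= 0.8903 / 1.3468
= 0.661
As percentage: 66.1%

66.1


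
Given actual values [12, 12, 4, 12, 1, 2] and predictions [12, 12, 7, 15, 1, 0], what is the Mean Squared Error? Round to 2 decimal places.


Differences: [0, 0, -3, -3, 0, 2]
Squared errors: [0, 0, 9, 9, 0, 4]
Sum of squared errors = 22
MSE = 22 / 6 = 3.67

3.67


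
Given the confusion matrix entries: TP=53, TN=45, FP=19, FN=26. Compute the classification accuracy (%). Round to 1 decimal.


Accuracy = (TP + TN) / (TP + TN + FP + FN) * 100
= (53 + 45) / (53 + 45 + 19 + 26)
= 98 / 143
= 0.6853
= 68.5%

68.5


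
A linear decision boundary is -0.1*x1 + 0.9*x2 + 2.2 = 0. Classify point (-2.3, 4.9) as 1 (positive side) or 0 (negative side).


Compute -0.1 * -2.3 + 0.9 * 4.9 + 2.2
= 0.23 + 4.41 + 2.2
= 6.84
Since 6.84 >= 0, the point is on the positive side.

1


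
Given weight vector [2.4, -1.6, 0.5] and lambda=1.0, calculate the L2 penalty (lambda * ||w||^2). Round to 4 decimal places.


Squaring each weight:
2.4^2 = 5.76
(-1.6)^2 = 2.56
0.5^2 = 0.25
Sum of squares = 8.57
Penalty = 1.0 * 8.57 = 8.5700

8.5700


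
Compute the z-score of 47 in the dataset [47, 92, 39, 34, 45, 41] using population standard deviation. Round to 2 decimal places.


Mean = (47 + 92 + 39 + 34 + 45 + 41) / 6 = 49.6667
Variance = sum((x_i - mean)^2) / n = 375.8889
Std = sqrt(375.8889) = 19.3879
Z = (x - mean) / std
= (47 - 49.6667) / 19.3879
= -2.6667 / 19.3879
= -0.14

-0.14


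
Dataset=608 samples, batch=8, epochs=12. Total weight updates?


Iterations per epoch = 608 / 8 = 76
Total updates = iterations_per_epoch * epochs
= 76 * 12
= 912

912


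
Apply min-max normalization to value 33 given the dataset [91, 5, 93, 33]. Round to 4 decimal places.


Min = 5, Max = 93
Range = 93 - 5 = 88
Scaled = (x - min) / (max - min)
= (33 - 5) / 88
= 28 / 88
= 0.3182

0.3182


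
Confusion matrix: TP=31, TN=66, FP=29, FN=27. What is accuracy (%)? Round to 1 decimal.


Accuracy = (TP + TN) / (TP + TN + FP + FN) * 100
= (31 + 66) / (31 + 66 + 29 + 27)
= 97 / 153
= 0.634
= 63.4%

63.4


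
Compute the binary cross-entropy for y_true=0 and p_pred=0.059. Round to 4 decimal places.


For y=0: Loss = -log(1-p)
= -log(1 - 0.059)
= -log(0.941)
= -(-0.0608)
= 0.0608

0.0608


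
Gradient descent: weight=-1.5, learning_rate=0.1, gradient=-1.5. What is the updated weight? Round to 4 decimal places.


w_new = w_old - lr * gradient
= -1.5 - 0.1 * -1.5
= -1.5 - (-0.15)
= -1.3500

-1.3500


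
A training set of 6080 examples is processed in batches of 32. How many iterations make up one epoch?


Iterations per epoch = dataset_size / batch_size
= 6080 / 32
= 190

190


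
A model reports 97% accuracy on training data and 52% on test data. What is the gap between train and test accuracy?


Gap = train_accuracy - test_accuracy
= 97 - 52
= 45%
This large gap strongly indicates overfitting.

45


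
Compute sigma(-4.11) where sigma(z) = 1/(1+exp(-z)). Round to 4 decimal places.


sigmoid(z) = 1 / (1 + exp(-z))
exp(-(-4.11)) = exp(4.11) = 60.9467
1 + 60.9467 = 61.9467
1 / 61.9467 = 0.0161

0.0161


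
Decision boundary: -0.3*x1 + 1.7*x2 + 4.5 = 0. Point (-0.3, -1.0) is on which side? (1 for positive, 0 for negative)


Compute -0.3 * -0.3 + 1.7 * -1.0 + 4.5
= 0.09 + -1.7 + 4.5
= 2.89
Since 2.89 >= 0, the point is on the positive side.

1


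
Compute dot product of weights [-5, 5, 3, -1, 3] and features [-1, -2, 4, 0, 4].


Element-wise products:
-5 * -1 = 5
5 * -2 = -10
3 * 4 = 12
-1 * 0 = 0
3 * 4 = 12
Sum = 5 + -10 + 12 + 0 + 12
= 19

19


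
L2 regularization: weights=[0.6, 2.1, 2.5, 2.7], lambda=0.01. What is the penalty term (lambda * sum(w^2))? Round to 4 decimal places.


Squaring each weight:
0.6^2 = 0.36
2.1^2 = 4.41
2.5^2 = 6.25
2.7^2 = 7.29
Sum of squares = 18.31
Penalty = 0.01 * 18.31 = 0.1831

0.1831


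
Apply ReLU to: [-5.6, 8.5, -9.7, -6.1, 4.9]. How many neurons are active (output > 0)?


ReLU(x) = max(0, x) for each element:
ReLU(-5.6) = 0
ReLU(8.5) = 8.5
ReLU(-9.7) = 0
ReLU(-6.1) = 0
ReLU(4.9) = 4.9
Active neurons (>0): 2

2


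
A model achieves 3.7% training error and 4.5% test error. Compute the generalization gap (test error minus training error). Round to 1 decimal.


Generalization gap = test_error - train_error
= 4.5 - 3.7
= 0.8%
A small gap suggests good generalization.

0.8


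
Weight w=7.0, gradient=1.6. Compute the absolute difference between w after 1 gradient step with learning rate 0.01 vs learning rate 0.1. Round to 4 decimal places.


With lr=0.01: w_new = 7.0 - 0.01 * 1.6 = 6.984
With lr=0.1: w_new = 7.0 - 0.1 * 1.6 = 6.84
Absolute difference = |6.984 - 6.84|
= 0.1440

0.1440


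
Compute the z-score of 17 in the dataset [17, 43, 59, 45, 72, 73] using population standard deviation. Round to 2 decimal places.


Mean = (17 + 43 + 59 + 45 + 72 + 73) / 6 = 51.5
Variance = sum((x_i - mean)^2) / n = 373.9167
Std = sqrt(373.9167) = 19.3369
Z = (x - mean) / std
= (17 - 51.5) / 19.3369
= -34.5 / 19.3369
= -1.78

-1.78


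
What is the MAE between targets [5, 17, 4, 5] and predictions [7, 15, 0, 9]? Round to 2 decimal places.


Absolute errors: [2, 2, 4, 4]
Sum of absolute errors = 12
MAE = 12 / 4 = 3.00

3.00


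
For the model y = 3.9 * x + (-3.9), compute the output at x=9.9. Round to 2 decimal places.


y = 3.9 * 9.9 + (-3.9)
= 38.61 + (-3.9)
= 34.71

34.71


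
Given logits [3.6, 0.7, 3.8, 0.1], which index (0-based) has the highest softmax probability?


Softmax is a monotonic transformation, so it preserves the argmax.
We need to find the index of the maximum logit.
Index 0: 3.6
Index 1: 0.7
Index 2: 3.8
Index 3: 0.1
Maximum logit = 3.8 at index 2

2


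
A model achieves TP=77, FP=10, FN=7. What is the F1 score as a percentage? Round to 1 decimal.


Precision = TP / (TP + FP) = 77 / 87 = 0.8851
Recall = TP / (TP + FN) = 77 / 84 = 0.9167
F1 = 2 * P * R / (P + R)
= 2 * 0.8851 * 0.9167 / (0.8851 + 0.9167)
= 1.6226 / 1.8017
= 0.9006
As percentage: 90.1%

90.1


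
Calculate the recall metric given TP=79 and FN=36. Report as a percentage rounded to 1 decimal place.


Recall = TP / (TP + FN) * 100
= 79 / (79 + 36)
= 79 / 115
= 0.687
= 68.7%

68.7


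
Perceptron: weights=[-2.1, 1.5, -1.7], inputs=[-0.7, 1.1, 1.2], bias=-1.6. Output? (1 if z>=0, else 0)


z = w . x + b
= -2.1*-0.7 + 1.5*1.1 + -1.7*1.2 + -1.6
= 1.47 + 1.65 + -2.04 + -1.6
= 1.08 + -1.6
= -0.52
Since z = -0.52 < 0, output = 0

0


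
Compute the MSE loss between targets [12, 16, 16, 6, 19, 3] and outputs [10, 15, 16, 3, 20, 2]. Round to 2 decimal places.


Differences: [2, 1, 0, 3, -1, 1]
Squared errors: [4, 1, 0, 9, 1, 1]
Sum of squared errors = 16
MSE = 16 / 6 = 2.67

2.67


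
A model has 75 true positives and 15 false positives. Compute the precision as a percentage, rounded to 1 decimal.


Precision = TP / (TP + FP) * 100
= 75 / (75 + 15)
= 75 / 90
= 0.8333
= 83.3%

83.3


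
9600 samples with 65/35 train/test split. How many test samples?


Train samples = 9600 * 65% = 6240
Test samples = 9600 - 6240
= 3360

3360


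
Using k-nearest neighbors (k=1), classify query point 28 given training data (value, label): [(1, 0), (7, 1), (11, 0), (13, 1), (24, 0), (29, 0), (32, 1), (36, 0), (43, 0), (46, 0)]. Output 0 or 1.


Distances from query 28:
Point 29 (class 0): distance = 1
K=1 nearest neighbors: classes = [0]
Votes for class 1: 0 / 1
Majority vote => class 0

0


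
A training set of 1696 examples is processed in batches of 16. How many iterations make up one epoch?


Iterations per epoch = dataset_size / batch_size
= 1696 / 16
= 106

106


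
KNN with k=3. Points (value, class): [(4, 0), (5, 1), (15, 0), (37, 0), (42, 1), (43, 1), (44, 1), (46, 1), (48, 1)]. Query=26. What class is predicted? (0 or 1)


Distances from query 26:
Point 15 (class 0): distance = 11
Point 37 (class 0): distance = 11
Point 42 (class 1): distance = 16
K=3 nearest neighbors: classes = [0, 0, 1]
Votes for class 1: 1 / 3
Majority vote => class 0

0


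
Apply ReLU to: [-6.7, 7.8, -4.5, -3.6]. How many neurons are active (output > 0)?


ReLU(x) = max(0, x) for each element:
ReLU(-6.7) = 0
ReLU(7.8) = 7.8
ReLU(-4.5) = 0
ReLU(-3.6) = 0
Active neurons (>0): 1

1


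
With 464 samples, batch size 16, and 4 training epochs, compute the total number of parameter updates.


Iterations per epoch = 464 / 16 = 29
Total updates = iterations_per_epoch * epochs
= 29 * 4
= 116

116


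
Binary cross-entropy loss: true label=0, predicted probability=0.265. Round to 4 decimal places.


For y=0: Loss = -log(1-p)
= -log(1 - 0.265)
= -log(0.735)
= -(-0.3079)
= 0.3079

0.3079


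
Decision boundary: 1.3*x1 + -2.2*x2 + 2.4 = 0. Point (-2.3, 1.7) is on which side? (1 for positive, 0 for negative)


Compute 1.3 * -2.3 + -2.2 * 1.7 + 2.4
= -2.99 + -3.74 + 2.4
= -4.33
Since -4.33 < 0, the point is on the negative side.

0


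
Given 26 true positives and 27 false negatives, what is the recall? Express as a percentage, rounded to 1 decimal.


Recall = TP / (TP + FN) * 100
= 26 / (26 + 27)
= 26 / 53
= 0.4906
= 49.1%

49.1


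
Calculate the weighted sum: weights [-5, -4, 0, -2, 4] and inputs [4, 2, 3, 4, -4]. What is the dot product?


Element-wise products:
-5 * 4 = -20
-4 * 2 = -8
0 * 3 = 0
-2 * 4 = -8
4 * -4 = -16
Sum = -20 + -8 + 0 + -8 + -16
= -52

-52


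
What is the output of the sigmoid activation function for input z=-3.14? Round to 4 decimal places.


sigmoid(z) = 1 / (1 + exp(-z))
exp(-(-3.14)) = exp(3.14) = 23.1039
1 + 23.1039 = 24.1039
1 / 24.1039 = 0.0415

0.0415


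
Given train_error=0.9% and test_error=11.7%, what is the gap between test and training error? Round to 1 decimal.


Generalization gap = test_error - train_error
= 11.7 - 0.9
= 10.8%
A large gap suggests overfitting.

10.8


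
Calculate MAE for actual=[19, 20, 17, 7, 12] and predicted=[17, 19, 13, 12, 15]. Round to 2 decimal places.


Absolute errors: [2, 1, 4, 5, 3]
Sum of absolute errors = 15
MAE = 15 / 5 = 3.00

3.00


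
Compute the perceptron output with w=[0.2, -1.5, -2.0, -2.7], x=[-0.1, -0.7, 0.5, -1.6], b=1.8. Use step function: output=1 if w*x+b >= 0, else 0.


z = w . x + b
= 0.2*-0.1 + -1.5*-0.7 + -2.0*0.5 + -2.7*-1.6 + 1.8
= -0.02 + 1.05 + -1.0 + 4.32 + 1.8
= 4.35 + 1.8
= 6.15
Since z = 6.15 >= 0, output = 1

1


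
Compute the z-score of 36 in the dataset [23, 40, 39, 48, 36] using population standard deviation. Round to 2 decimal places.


Mean = (23 + 40 + 39 + 48 + 36) / 5 = 37.2
Variance = sum((x_i - mean)^2) / n = 66.16
Std = sqrt(66.16) = 8.1339
Z = (x - mean) / std
= (36 - 37.2) / 8.1339
= -1.2 / 8.1339
= -0.15

-0.15


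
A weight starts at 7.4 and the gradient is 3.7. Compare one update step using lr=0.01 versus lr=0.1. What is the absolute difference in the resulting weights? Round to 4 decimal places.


With lr=0.01: w_new = 7.4 - 0.01 * 3.7 = 7.363
With lr=0.1: w_new = 7.4 - 0.1 * 3.7 = 7.03
Absolute difference = |7.363 - 7.03|
= 0.3330

0.3330


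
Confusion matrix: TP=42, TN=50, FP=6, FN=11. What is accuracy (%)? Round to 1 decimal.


Accuracy = (TP + TN) / (TP + TN + FP + FN) * 100
= (42 + 50) / (42 + 50 + 6 + 11)
= 92 / 109
= 0.844
= 84.4%

84.4


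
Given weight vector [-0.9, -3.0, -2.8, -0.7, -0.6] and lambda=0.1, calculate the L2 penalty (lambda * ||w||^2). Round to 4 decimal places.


Squaring each weight:
(-0.9)^2 = 0.81
(-3.0)^2 = 9.0
(-2.8)^2 = 7.84
(-0.7)^2 = 0.49
(-0.6)^2 = 0.36
Sum of squares = 18.5
Penalty = 0.1 * 18.5 = 1.8500

1.8500


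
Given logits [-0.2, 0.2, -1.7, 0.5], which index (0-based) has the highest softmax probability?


Softmax is a monotonic transformation, so it preserves the argmax.
We need to find the index of the maximum logit.
Index 0: -0.2
Index 1: 0.2
Index 2: -1.7
Index 3: 0.5
Maximum logit = 0.5 at index 3

3


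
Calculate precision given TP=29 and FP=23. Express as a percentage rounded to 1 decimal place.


Precision = TP / (TP + FP) * 100
= 29 / (29 + 23)
= 29 / 52
= 0.5577
= 55.8%

55.8


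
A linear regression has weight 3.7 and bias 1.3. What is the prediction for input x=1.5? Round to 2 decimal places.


y = 3.7 * 1.5 + (1.3)
= 5.55 + (1.3)
= 6.85

6.85


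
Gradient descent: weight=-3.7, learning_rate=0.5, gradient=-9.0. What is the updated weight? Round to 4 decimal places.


w_new = w_old - lr * gradient
= -3.7 - 0.5 * -9.0
= -3.7 - (-4.5)
= 0.8000

0.8000


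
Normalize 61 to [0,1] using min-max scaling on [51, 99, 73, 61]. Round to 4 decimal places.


Min = 51, Max = 99
Range = 99 - 51 = 48
Scaled = (x - min) / (max - min)
= (61 - 51) / 48
= 10 / 48
= 0.2083

0.2083


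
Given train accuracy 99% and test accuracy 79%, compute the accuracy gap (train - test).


Gap = train_accuracy - test_accuracy
= 99 - 79
= 20%
This gap suggests the model is overfitting.

20


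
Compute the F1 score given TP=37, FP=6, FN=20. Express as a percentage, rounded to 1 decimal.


Precision = TP / (TP + FP) = 37 / 43 = 0.8605
Recall = TP / (TP + FN) = 37 / 57 = 0.6491
F1 = 2 * P * R / (P + R)
= 2 * 0.8605 * 0.6491 / (0.8605 + 0.6491)
= 1.1171 / 1.5096
= 0.74
As percentage: 74.0%

74.0


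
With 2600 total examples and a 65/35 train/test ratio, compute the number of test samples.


Train samples = 2600 * 65% = 1690
Test samples = 2600 - 1690
= 910

910


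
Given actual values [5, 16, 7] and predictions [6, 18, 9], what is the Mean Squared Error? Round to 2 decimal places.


Differences: [-1, -2, -2]
Squared errors: [1, 4, 4]
Sum of squared errors = 9
MSE = 9 / 3 = 3.00

3.00


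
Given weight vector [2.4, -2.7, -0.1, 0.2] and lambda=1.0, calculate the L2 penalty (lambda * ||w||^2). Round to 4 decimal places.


Squaring each weight:
2.4^2 = 5.76
(-2.7)^2 = 7.29
(-0.1)^2 = 0.01
0.2^2 = 0.04
Sum of squares = 13.1
Penalty = 1.0 * 13.1 = 13.1000

13.1000


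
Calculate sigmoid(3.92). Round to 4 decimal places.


sigmoid(z) = 1 / (1 + exp(-z))
exp(-(3.92)) = exp(-3.92) = 0.0198
1 + 0.0198 = 1.0198
1 / 1.0198 = 0.9805

0.9805


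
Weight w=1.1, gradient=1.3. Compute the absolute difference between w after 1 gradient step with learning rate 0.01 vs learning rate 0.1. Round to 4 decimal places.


With lr=0.01: w_new = 1.1 - 0.01 * 1.3 = 1.087
With lr=0.1: w_new = 1.1 - 0.1 * 1.3 = 0.97
Absolute difference = |1.087 - 0.97|
= 0.1170

0.1170


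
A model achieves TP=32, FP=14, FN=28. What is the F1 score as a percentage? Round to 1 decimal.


Precision = TP / (TP + FP) = 32 / 46 = 0.6957
Recall = TP / (TP + FN) = 32 / 60 = 0.5333
F1 = 2 * P * R / (P + R)
= 2 * 0.6957 * 0.5333 / (0.6957 + 0.5333)
= 0.742 / 1.229
= 0.6038
As percentage: 60.4%

60.4


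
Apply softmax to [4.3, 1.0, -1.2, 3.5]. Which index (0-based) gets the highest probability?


Softmax is a monotonic transformation, so it preserves the argmax.
We need to find the index of the maximum logit.
Index 0: 4.3
Index 1: 1.0
Index 2: -1.2
Index 3: 3.5
Maximum logit = 4.3 at index 0

0


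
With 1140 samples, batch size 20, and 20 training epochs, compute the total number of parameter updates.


Iterations per epoch = 1140 / 20 = 57
Total updates = iterations_per_epoch * epochs
= 57 * 20
= 1140

1140


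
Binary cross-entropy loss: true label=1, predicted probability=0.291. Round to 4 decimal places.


For y=1: Loss = -log(p)
= -log(0.291)
= -(-1.2344)
= 1.2344

1.2344


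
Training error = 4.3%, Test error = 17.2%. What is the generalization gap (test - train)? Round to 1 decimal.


Generalization gap = test_error - train_error
= 17.2 - 4.3
= 12.9%
A large gap suggests overfitting.

12.9


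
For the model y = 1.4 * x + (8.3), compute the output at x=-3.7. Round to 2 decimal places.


y = 1.4 * -3.7 + (8.3)
= -5.18 + (8.3)
= 3.12

3.12


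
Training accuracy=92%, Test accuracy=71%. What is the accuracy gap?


Gap = train_accuracy - test_accuracy
= 92 - 71
= 21%
This large gap strongly indicates overfitting.

21


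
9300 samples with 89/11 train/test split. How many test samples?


Train samples = 9300 * 89% = 8277
Test samples = 9300 - 8277
= 1023

1023


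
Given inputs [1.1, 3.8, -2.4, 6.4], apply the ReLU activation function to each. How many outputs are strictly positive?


ReLU(x) = max(0, x) for each element:
ReLU(1.1) = 1.1
ReLU(3.8) = 3.8
ReLU(-2.4) = 0
ReLU(6.4) = 6.4
Active neurons (>0): 3

3


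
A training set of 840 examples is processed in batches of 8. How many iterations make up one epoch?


Iterations per epoch = dataset_size / batch_size
= 840 / 8
= 105

105


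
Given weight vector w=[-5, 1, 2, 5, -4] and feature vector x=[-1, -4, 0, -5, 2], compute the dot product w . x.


Element-wise products:
-5 * -1 = 5
1 * -4 = -4
2 * 0 = 0
5 * -5 = -25
-4 * 2 = -8
Sum = 5 + -4 + 0 + -25 + -8
= -32

-32


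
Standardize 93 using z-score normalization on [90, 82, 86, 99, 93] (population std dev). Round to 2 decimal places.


Mean = (90 + 82 + 86 + 99 + 93) / 5 = 90.0
Variance = sum((x_i - mean)^2) / n = 34.0
Std = sqrt(34.0) = 5.831
Z = (x - mean) / std
= (93 - 90.0) / 5.831
= 3.0 / 5.831
= 0.51

0.51


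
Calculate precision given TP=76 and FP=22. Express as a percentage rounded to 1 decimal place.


Precision = TP / (TP + FP) * 100
= 76 / (76 + 22)
= 76 / 98
= 0.7755
= 77.6%

77.6


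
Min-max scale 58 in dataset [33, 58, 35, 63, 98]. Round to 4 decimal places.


Min = 33, Max = 98
Range = 98 - 33 = 65
Scaled = (x - min) / (max - min)
= (58 - 33) / 65
= 25 / 65
= 0.3846

0.3846


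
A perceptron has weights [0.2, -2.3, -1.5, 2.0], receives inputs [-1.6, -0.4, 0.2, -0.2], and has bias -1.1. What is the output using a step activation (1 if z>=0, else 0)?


z = w . x + b
= 0.2*-1.6 + -2.3*-0.4 + -1.5*0.2 + 2.0*-0.2 + -1.1
= -0.32 + 0.92 + -0.3 + -0.4 + -1.1
= -0.1 + -1.1
= -1.2
Since z = -1.2 < 0, output = 0

0


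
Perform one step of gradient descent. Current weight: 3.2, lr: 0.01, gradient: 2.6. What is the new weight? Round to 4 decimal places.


w_new = w_old - lr * gradient
= 3.2 - 0.01 * 2.6
= 3.2 - (0.026)
= 3.1740

3.1740


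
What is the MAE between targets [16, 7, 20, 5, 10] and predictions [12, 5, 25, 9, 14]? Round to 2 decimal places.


Absolute errors: [4, 2, 5, 4, 4]
Sum of absolute errors = 19
MAE = 19 / 5 = 3.80

3.80


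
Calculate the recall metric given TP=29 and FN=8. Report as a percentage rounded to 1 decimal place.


Recall = TP / (TP + FN) * 100
= 29 / (29 + 8)
= 29 / 37
= 0.7838
= 78.4%

78.4


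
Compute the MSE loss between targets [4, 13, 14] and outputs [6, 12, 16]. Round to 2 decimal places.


Differences: [-2, 1, -2]
Squared errors: [4, 1, 4]
Sum of squared errors = 9
MSE = 9 / 3 = 3.00

3.00


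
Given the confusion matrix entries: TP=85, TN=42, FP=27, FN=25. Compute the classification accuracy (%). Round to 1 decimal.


Accuracy = (TP + TN) / (TP + TN + FP + FN) * 100
= (85 + 42) / (85 + 42 + 27 + 25)
= 127 / 179
= 0.7095
= 70.9%

70.9


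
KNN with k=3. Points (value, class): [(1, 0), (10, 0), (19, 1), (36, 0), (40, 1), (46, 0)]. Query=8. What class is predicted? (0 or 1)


Distances from query 8:
Point 10 (class 0): distance = 2
Point 1 (class 0): distance = 7
Point 19 (class 1): distance = 11
K=3 nearest neighbors: classes = [0, 0, 1]
Votes for class 1: 1 / 3
Majority vote => class 0

0


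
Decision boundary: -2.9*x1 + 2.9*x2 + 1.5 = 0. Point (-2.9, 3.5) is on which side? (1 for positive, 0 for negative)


Compute -2.9 * -2.9 + 2.9 * 3.5 + 1.5
= 8.41 + 10.15 + 1.5
= 20.06
Since 20.06 >= 0, the point is on the positive side.

1


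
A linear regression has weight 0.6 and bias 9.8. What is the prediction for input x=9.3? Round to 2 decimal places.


y = 0.6 * 9.3 + (9.8)
= 5.58 + (9.8)
= 15.38

15.38


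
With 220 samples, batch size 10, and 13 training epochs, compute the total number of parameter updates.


Iterations per epoch = 220 / 10 = 22
Total updates = iterations_per_epoch * epochs
= 22 * 13
= 286

286


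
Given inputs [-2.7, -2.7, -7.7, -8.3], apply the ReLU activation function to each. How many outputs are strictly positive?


ReLU(x) = max(0, x) for each element:
ReLU(-2.7) = 0
ReLU(-2.7) = 0
ReLU(-7.7) = 0
ReLU(-8.3) = 0
Active neurons (>0): 0

0


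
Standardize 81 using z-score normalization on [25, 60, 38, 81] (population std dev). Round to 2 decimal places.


Mean = (25 + 60 + 38 + 81) / 4 = 51.0
Variance = sum((x_i - mean)^2) / n = 456.5
Std = sqrt(456.5) = 21.3659
Z = (x - mean) / std
= (81 - 51.0) / 21.3659
= 30.0 / 21.3659
= 1.40

1.40
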